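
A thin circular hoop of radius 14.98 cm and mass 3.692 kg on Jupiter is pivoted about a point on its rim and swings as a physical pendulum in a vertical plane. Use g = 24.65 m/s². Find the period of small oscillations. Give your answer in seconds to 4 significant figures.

I_cm = mr² = 0.082849 kg·m². The pivot is at distance d = 0.1498 m from the centre of mass.
By the parallel-axis theorem, I = I_cm + md² = 0.082849 + 0.082849 = 0.16570 kg·m².
T = 2π√(I/(mgd)) = 2π√(0.16570/(3.692 × 24.65 × 0.1498)) = 0.6927 s.

0.6927 s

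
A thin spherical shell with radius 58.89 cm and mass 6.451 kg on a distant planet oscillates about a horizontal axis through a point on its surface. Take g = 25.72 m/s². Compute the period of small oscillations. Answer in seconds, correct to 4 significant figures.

I_cm = (2/3)mr² = 1.4915 kg·m². The pivot is at distance d = 0.5889 m from the centre of mass.
By the parallel-axis theorem, I = I_cm + md² = 1.4915 + 2.2372 = 3.7287 kg·m².
T = 2π√(I/(mgd)) = 2π√(3.7287/(6.451 × 25.72 × 0.5889)) = 1.227 s.

1.227 s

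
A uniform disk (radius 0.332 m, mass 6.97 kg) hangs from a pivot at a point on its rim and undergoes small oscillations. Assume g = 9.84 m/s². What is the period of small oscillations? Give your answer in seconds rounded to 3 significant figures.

I_cm = ½mr² = 0.3841 kg·m². The pivot is at distance d = 0.332 m from the centre of mass.
By the parallel-axis theorem, I = I_cm + md² = 0.3841 + 0.7683 = 1.152 kg·m².
T = 2π√(I/(mgd)) = 2π√(1.152/(6.97 × 9.84 × 0.332)) = 1.41 s.

1.41 s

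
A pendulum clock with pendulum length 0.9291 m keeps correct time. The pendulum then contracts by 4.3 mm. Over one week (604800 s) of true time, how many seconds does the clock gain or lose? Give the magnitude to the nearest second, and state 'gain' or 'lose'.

T ∝ √L, so T'/T = √(0.92480/0.9291) = 0.997683.
In 604800 s of true time the clock registers 604800/0.997683 = 606204.4 s, so it gains 1404 s.

gain 1404 s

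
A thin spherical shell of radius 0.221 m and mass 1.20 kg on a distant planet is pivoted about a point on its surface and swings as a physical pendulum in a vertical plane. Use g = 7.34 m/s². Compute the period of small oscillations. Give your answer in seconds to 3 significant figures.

1.41 s

I_cm = (2/3)mr² = 0.03907 kg·m². The pivot is at distance d = 0.221 m from the centre of mass.
By the parallel-axis theorem, I = I_cm + md² = 0.03907 + 0.05861 = 0.09768 kg·m².
T = 2π√(I/(mgd)) = 2π√(0.09768/(1.20 × 7.34 × 0.221)) = 1.41 s.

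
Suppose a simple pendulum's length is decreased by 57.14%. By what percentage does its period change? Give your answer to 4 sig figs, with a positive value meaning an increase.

-34.53%

T ∝ √L, so T'/T = √(0.42860) = 0.65468.
Percentage change in T = (0.65468 − 1) × 100% = -34.53%.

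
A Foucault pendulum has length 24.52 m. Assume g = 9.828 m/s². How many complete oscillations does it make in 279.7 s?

28

T = 2π√(L/g) = 2π√(24.52/9.828) = 9.9245 s.
Number of complete oscillations = ⌊279.7/9.9245⌋ = ⌊28.183⌋ = 28.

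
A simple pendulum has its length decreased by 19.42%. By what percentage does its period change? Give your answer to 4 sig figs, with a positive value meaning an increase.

-10.23%

T ∝ √L, so T'/T = √(0.80580) = 0.89766.
Percentage change in T = (0.89766 − 1) × 100% = -10.23%.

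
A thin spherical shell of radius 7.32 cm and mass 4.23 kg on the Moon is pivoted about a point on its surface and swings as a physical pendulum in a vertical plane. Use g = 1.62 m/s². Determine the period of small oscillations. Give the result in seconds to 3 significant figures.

I_cm = (2/3)mr² = 0.01511 kg·m². The pivot is at distance d = 0.0732 m from the centre of mass.
By the parallel-axis theorem, I = I_cm + md² = 0.01511 + 0.02267 = 0.03778 kg·m².
T = 2π√(I/(mgd)) = 2π√(0.03778/(4.23 × 1.62 × 0.0732)) = 1.72 s.

1.72 s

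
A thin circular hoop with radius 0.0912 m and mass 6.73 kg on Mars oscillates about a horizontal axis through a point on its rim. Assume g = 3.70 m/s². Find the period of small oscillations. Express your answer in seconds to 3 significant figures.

I_cm = mr² = 0.05598 kg·m². The pivot is at distance d = 0.0912 m from the centre of mass.
By the parallel-axis theorem, I = I_cm + md² = 0.05598 + 0.05598 = 0.1120 kg·m².
T = 2π√(I/(mgd)) = 2π√(0.1120/(6.73 × 3.70 × 0.0912)) = 1.40 s.

1.40 s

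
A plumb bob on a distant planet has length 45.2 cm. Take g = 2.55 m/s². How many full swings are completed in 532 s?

201

T = 2π√(L/g) = 2π√(0.452/2.55) = 2.645 s.
Number of complete oscillations = ⌊532/2.645⌋ = ⌊201.1⌋ = 201.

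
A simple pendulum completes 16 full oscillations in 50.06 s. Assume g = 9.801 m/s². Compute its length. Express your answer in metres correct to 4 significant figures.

2.430 m

T = 50.06/16 = 3.1288 s.
From T = 2π√(L/g), L = gT²/(4π²) = 9.801 × 3.1288²/(4π²) = 2.430 m.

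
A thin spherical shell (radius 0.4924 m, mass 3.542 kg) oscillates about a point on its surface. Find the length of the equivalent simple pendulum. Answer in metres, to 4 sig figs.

0.8207 m

The equivalent simple-pendulum length is L_eq = I/(md), where I is about the pivot and d = 0.49240 m.
I_cm = (2/3)mR² = 0.57252 kg·m², so I = I_cm + md² = 0.57252 + 0.85879 = 1.4313 kg·m².
L_eq = 1.4313/(3.542 × 0.49240) = 0.8207 m.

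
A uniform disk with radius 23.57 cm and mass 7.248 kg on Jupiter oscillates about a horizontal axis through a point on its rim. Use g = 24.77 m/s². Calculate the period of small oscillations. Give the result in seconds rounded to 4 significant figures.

0.7507 s

I_cm = ½mr² = 0.20133 kg·m². The pivot is at distance d = 0.2357 m from the centre of mass.
By the parallel-axis theorem, I = I_cm + md² = 0.20133 + 0.40266 = 0.60399 kg·m².
T = 2π√(I/(mgd)) = 2π√(0.60399/(7.248 × 24.77 × 0.2357)) = 0.7507 s.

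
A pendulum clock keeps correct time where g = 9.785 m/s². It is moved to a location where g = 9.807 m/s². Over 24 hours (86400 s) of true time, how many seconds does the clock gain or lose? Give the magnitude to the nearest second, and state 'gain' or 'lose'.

gain 97 s

The clock's period scales as T ∝ 1/√g, so T'/T = √(9.785/9.807) = 0.998878.
In 86400 s of true time the clock registers 86400/0.998878 = 86497.1 s, so it gains 97 s.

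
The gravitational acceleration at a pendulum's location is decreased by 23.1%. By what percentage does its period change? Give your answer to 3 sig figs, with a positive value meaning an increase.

14.0%

T ∝ 1/√g, so T'/T = 1/√(0.7690) = 1.140.
Percentage change in T = (1.140 − 1) × 100% = 14.0%.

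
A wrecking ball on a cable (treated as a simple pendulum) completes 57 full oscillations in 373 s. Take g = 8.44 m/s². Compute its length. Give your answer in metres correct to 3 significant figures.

9.15 m

T = 373/57 = 6.544 s.
From T = 2π√(L/g), L = gT²/(4π²) = 8.44 × 6.544²/(4π²) = 9.15 m.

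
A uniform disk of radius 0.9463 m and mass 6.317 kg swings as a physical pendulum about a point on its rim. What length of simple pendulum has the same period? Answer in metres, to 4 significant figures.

1.419 m

The equivalent simple-pendulum length is L_eq = I/(md), where I is about the pivot and d = 0.94630 m.
I_cm = ½mR² = 2.8284 kg·m², so I = I_cm + md² = 2.8284 + 5.6568 = 8.4852 kg·m².
L_eq = 8.4852/(6.317 × 0.94630) = 1.419 m.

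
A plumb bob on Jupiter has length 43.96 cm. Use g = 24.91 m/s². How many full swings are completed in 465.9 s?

558

T = 2π√(L/g) = 2π√(0.4396/24.91) = 0.83468 s.
Number of complete oscillations = ⌊465.9/0.83468⌋ = ⌊558.18⌋ = 558.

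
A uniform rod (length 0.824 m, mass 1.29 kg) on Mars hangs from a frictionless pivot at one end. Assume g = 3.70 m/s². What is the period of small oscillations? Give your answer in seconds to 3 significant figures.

2.42 s

For a physical pendulum T = 2π√(I/(mgd)), with d = 0.4120 m from pivot to centre of mass.
I_cm = mL²/12 = 1.29 × 0.824²/12 = 0.07299 kg·m²; I = I_cm + md² = 0.07299 + 1.29 × 0.4120² = 0.2920 kg·m².
T = 2π√(0.2920/(1.29 × 3.70 × 0.4120)) = 2.42 s.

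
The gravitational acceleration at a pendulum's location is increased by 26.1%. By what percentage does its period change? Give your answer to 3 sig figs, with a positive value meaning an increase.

T ∝ 1/√g, so T'/T = 1/√(1.261) = 0.8905.
Percentage change in T = (0.8905 − 1) × 100% = -10.9%.

-10.9%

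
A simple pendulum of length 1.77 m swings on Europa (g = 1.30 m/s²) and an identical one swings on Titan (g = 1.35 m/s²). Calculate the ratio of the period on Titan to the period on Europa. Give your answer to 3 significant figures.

T ∝ 1/√g, so T₂/T₁ = √(g₁/g₂) = √(1.30/1.35) = 0.981.

0.981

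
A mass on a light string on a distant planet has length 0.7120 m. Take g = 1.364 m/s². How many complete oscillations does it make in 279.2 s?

61

T = 2π√(L/g) = 2π√(0.7120/1.364) = 4.5395 s.
Number of complete oscillations = ⌊279.2/4.5395⌋ = ⌊61.504⌋ = 61.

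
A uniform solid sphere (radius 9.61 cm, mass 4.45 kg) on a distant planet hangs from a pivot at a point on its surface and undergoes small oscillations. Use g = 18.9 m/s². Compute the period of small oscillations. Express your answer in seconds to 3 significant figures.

I_cm = (2/5)mr² = 0.01644 kg·m². The pivot is at distance d = 0.0961 m from the centre of mass.
By the parallel-axis theorem, I = I_cm + md² = 0.01644 + 0.04110 = 0.05754 kg·m².
T = 2π√(I/(mgd)) = 2π√(0.05754/(4.45 × 18.9 × 0.0961)) = 0.530 s.

0.530 s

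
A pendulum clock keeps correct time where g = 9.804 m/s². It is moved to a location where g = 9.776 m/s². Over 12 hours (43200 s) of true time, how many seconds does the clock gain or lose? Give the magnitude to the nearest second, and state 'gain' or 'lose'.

lose 62 s

The clock's period scales as T ∝ 1/√g, so T'/T = √(9.804/9.776) = 1.00143.
In 43200 s of true time the clock registers 43200/1.00143 = 43138.3 s, so it loses 62 s.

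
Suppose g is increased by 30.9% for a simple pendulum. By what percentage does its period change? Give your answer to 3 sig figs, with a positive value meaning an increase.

T ∝ 1/√g, so T'/T = 1/√(1.309) = 0.8740.
Percentage change in T = (0.8740 − 1) × 100% = -12.6%.

-12.6%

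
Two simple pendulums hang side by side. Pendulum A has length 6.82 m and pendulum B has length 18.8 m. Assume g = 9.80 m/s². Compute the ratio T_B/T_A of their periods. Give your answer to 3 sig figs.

T ∝ √L, so T_B/T_A = √(L_B/L_A) = √(18.8/6.82) = 1.66.

1.66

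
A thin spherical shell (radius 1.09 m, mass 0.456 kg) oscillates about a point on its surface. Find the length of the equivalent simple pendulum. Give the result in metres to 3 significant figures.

1.82 m

The equivalent simple-pendulum length is L_eq = I/(md), where I is about the pivot and d = 1.090 m.
I_cm = (2/3)mR² = 0.3612 kg·m², so I = I_cm + md² = 0.3612 + 0.5418 = 0.9030 kg·m².
L_eq = 0.9030/(0.456 × 1.090) = 1.82 m.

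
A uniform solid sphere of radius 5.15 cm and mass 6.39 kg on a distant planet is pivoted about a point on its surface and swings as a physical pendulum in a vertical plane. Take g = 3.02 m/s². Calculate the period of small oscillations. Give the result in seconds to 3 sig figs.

I_cm = (2/5)mr² = 0.006779 kg·m². The pivot is at distance d = 0.0515 m from the centre of mass.
By the parallel-axis theorem, I = I_cm + md² = 0.006779 + 0.01695 = 0.02373 kg·m².
T = 2π√(I/(mgd)) = 2π√(0.02373/(6.39 × 3.02 × 0.0515)) = 0.971 s.

0.971 s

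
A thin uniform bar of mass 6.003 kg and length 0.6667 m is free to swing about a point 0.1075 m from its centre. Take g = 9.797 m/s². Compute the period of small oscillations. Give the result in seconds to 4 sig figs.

1.350 s

For a physical pendulum T = 2π√(I/(mgd)), with d = 0.10750 m from pivot to centre of mass.
I_cm = mL²/12 = 6.003 × 0.6667²/12 = 0.22236 kg·m²; I = I_cm + md² = 0.22236 + 6.003 × 0.10750² = 0.29173 kg·m².
T = 2π√(0.29173/(6.003 × 9.797 × 0.10750)) = 1.350 s.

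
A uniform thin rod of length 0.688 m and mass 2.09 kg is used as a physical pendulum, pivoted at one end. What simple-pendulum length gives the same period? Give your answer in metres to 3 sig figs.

0.459 m

The equivalent simple-pendulum length is L_eq = I/(md), where I is about the pivot and d = 0.3440 m.
I_cm = (1/12)mL² = 0.08244 kg·m², so I = I_cm + md² = 0.08244 + 0.2473 = 0.3298 kg·m².
L_eq = 0.3298/(2.09 × 0.3440) = 0.459 m.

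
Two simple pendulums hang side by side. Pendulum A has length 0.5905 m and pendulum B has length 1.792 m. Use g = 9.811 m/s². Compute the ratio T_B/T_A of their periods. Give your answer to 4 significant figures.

1.742

T ∝ √L, so T_B/T_A = √(L_B/L_A) = √(1.792/0.5905) = 1.742.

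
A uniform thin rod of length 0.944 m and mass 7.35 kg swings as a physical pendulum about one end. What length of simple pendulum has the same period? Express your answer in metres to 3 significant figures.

The equivalent simple-pendulum length is L_eq = I/(md), where I is about the pivot and d = 0.4720 m.
I_cm = (1/12)mL² = 0.5458 kg·m², so I = I_cm + md² = 0.5458 + 1.637 = 2.183 kg·m².
L_eq = 2.183/(7.35 × 0.4720) = 0.629 m.

0.629 m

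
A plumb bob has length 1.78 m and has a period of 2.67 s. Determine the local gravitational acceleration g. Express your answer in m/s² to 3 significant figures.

From T = 2π√(L/g), g = 4π²L/T² = 4π² × 1.78/2.670² = 9.86 m/s².

9.86 m/s²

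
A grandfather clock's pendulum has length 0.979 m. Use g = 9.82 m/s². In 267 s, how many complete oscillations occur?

T = 2π√(L/g) = 2π√(0.979/9.82) = 1.984 s.
Number of complete oscillations = ⌊267/1.984⌋ = ⌊134.6⌋ = 134.

134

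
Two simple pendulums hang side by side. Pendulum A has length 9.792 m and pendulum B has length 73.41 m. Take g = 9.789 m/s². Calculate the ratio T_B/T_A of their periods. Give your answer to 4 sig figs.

2.738

T ∝ √L, so T_B/T_A = √(L_B/L_A) = √(73.41/9.792) = 2.738.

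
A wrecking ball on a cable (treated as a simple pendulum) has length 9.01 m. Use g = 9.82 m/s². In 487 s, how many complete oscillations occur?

T = 2π√(L/g) = 2π√(9.01/9.82) = 6.018 s.
Number of complete oscillations = ⌊487/6.018⌋ = ⌊80.92⌋ = 80.

80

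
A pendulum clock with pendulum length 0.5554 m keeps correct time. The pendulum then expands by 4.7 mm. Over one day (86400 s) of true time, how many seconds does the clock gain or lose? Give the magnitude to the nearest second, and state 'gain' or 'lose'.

lose 363 s

T ∝ √L, so T'/T = √(0.56010/0.5554) = 1.00422.
In 86400 s of true time the clock registers 86400/1.00422 = 86036.7 s, so it loses 363 s.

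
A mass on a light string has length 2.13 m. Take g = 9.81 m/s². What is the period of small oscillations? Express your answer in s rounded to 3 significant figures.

2.93 s

T = 2π√(L/g) = 2π√(2.13/9.81) = 2π × 0.4660 = 2.93 s.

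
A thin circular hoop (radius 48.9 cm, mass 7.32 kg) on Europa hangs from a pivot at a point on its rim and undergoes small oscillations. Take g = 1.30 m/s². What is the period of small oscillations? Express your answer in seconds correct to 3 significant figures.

I_cm = mr² = 1.750 kg·m². The pivot is at distance d = 0.489 m from the centre of mass.
By the parallel-axis theorem, I = I_cm + md² = 1.750 + 1.750 = 3.501 kg·m².
T = 2π√(I/(mgd)) = 2π√(3.501/(7.32 × 1.30 × 0.489)) = 5.45 s.

5.45 s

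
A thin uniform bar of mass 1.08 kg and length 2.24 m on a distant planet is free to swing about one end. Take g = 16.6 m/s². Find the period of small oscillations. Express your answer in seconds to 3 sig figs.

For a physical pendulum T = 2π√(I/(mgd)), with d = 1.120 m from pivot to centre of mass.
I_cm = mL²/12 = 1.08 × 2.24²/12 = 0.4516 kg·m²; I = I_cm + md² = 0.4516 + 1.08 × 1.120² = 1.806 kg·m².
T = 2π√(1.806/(1.08 × 16.6 × 1.120)) = 1.88 s.

1.88 s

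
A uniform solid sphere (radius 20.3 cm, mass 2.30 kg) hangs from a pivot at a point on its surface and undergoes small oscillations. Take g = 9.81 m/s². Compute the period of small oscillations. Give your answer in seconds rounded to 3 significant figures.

I_cm = (2/5)mr² = 0.03791 kg·m². The pivot is at distance d = 0.203 m from the centre of mass.
By the parallel-axis theorem, I = I_cm + md² = 0.03791 + 0.09478 = 0.1327 kg·m².
T = 2π√(I/(mgd)) = 2π√(0.1327/(2.30 × 9.81 × 0.203)) = 1.07 s.

1.07 s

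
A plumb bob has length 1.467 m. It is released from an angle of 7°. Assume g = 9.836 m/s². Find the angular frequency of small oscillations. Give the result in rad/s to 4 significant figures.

ω = √(g/L) = √(9.836/1.467) = 2.589 rad/s.

2.589 rad/s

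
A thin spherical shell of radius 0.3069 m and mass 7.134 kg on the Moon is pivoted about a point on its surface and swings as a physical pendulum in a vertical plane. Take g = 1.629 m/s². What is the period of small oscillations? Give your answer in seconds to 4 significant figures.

3.521 s

I_cm = (2/3)mr² = 0.44796 kg·m². The pivot is at distance d = 0.3069 m from the centre of mass.
By the parallel-axis theorem, I = I_cm + md² = 0.44796 + 0.67193 = 1.1199 kg·m².
T = 2π√(I/(mgd)) = 2π√(1.1199/(7.134 × 1.629 × 0.3069)) = 3.521 s.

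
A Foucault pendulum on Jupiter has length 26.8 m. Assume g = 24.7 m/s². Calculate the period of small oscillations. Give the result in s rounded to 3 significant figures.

6.54 s

T = 2π√(L/g) = 2π√(26.8/24.7) = 2π × 1.042 = 6.54 s.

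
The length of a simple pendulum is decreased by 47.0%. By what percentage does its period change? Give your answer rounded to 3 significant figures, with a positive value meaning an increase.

-27.2%

T ∝ √L, so T'/T = √(0.5300) = 0.7280.
Percentage change in T = (0.7280 − 1) × 100% = -27.2%.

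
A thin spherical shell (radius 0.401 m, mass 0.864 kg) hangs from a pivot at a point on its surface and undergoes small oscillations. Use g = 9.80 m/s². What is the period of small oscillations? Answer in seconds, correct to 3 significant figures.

1.64 s

I_cm = (2/3)mr² = 0.09262 kg·m². The pivot is at distance d = 0.401 m from the centre of mass.
By the parallel-axis theorem, I = I_cm + md² = 0.09262 + 0.1389 = 0.2316 kg·m².
T = 2π√(I/(mgd)) = 2π√(0.2316/(0.864 × 9.80 × 0.401)) = 1.64 s.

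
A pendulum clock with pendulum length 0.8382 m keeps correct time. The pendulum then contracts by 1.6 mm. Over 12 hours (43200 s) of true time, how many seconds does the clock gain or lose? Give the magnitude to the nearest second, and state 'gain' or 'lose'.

T ∝ √L, so T'/T = √(0.83660/0.8382) = 0.999045.
In 43200 s of true time the clock registers 43200/0.999045 = 43241.3 s, so it gains 41 s.

gain 41 s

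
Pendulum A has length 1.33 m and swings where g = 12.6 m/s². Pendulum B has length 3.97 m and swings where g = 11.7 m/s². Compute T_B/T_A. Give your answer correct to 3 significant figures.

1.79

T = 2π√(L/g), so T_B/T_A = √((L_B/g_B)/(L_A/g_A)) = √((3.97/11.7)/(1.33/12.6)) = 1.79.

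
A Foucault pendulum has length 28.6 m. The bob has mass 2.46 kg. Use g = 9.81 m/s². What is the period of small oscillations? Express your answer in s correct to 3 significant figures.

T = 2π√(L/g) = 2π√(28.6/9.81) = 2π × 1.707 = 10.7 s.

10.7 s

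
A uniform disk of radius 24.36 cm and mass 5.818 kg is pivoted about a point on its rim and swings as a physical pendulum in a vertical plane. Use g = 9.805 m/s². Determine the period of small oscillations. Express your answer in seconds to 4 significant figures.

1.213 s

I_cm = ½mr² = 0.17262 kg·m². The pivot is at distance d = 0.2436 m from the centre of mass.
By the parallel-axis theorem, I = I_cm + md² = 0.17262 + 0.34525 = 0.51787 kg·m².
T = 2π√(I/(mgd)) = 2π√(0.51787/(5.818 × 9.805 × 0.2436)) = 1.213 s.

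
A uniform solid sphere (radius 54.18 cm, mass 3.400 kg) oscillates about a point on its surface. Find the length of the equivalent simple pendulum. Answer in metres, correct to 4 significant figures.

0.7585 m

The equivalent simple-pendulum length is L_eq = I/(md), where I is about the pivot and d = 0.54180 m.
I_cm = (2/5)mR² = 0.39922 kg·m², so I = I_cm + md² = 0.39922 + 0.99806 = 1.3973 kg·m².
L_eq = 1.3973/(3.400 × 0.54180) = 0.7585 m.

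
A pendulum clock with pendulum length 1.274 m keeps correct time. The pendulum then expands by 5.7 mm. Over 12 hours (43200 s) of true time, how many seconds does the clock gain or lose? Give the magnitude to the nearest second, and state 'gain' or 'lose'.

lose 96 s

T ∝ √L, so T'/T = √(1.27970/1.274) = 1.00223.
In 43200 s of true time the clock registers 43200/1.00223 = 43103.7 s, so it loses 96 s.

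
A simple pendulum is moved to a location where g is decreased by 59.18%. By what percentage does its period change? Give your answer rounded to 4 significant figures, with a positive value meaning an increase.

T ∝ 1/√g, so T'/T = 1/√(0.40820) = 1.5652.
Percentage change in T = (1.5652 − 1) × 100% = 56.52%.

56.52%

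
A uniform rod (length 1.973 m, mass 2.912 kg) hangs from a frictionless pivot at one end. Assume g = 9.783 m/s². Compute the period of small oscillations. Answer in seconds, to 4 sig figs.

For a physical pendulum T = 2π√(I/(mgd)), with d = 0.98650 m from pivot to centre of mass.
I_cm = mL²/12 = 2.912 × 1.973²/12 = 0.94464 kg·m²; I = I_cm + md² = 0.94464 + 2.912 × 0.98650² = 3.7785 kg·m².
T = 2π√(3.7785/(2.912 × 9.783 × 0.98650)) = 2.304 s.

2.304 s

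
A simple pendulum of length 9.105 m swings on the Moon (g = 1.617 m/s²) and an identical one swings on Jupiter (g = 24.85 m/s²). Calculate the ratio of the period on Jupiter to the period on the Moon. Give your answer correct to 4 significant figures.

0.2551

T ∝ 1/√g, so T₂/T₁ = √(g₁/g₂) = √(1.617/24.85) = 0.2551.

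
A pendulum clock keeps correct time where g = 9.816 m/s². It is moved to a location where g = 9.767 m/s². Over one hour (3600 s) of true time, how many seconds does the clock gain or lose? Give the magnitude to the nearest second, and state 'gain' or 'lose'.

The clock's period scales as T ∝ 1/√g, so T'/T = √(9.816/9.767) = 1.00251.
In 3600 s of true time the clock registers 3600/1.00251 = 3591.0 s, so it loses 9 s.

lose 9 s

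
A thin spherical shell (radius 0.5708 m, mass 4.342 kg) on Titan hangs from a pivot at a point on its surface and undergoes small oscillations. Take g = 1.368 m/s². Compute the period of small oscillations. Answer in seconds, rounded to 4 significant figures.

I_cm = (2/3)mr² = 0.94312 kg·m². The pivot is at distance d = 0.5708 m from the centre of mass.
By the parallel-axis theorem, I = I_cm + md² = 0.94312 + 1.4147 = 2.3578 kg·m².
T = 2π√(I/(mgd)) = 2π√(2.3578/(4.342 × 1.368 × 0.5708)) = 5.240 s.

5.240 s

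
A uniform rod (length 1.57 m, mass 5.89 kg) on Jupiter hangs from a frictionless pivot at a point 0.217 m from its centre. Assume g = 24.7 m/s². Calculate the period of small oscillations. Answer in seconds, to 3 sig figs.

1.36 s

For a physical pendulum T = 2π√(I/(mgd)), with d = 0.2170 m from pivot to centre of mass.
I_cm = mL²/12 = 5.89 × 1.57²/12 = 1.210 kg·m²; I = I_cm + md² = 1.210 + 5.89 × 0.2170² = 1.487 kg·m².
T = 2π√(1.487/(5.89 × 24.7 × 0.2170)) = 1.36 s.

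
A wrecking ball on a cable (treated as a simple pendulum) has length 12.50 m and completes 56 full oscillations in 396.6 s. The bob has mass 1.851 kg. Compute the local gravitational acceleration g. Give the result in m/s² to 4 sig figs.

9.839 m/s²

T = 396.6/56 = 7.0821 s.
From T = 2π√(L/g), g = 4π²L/T² = 4π² × 12.50/7.0821² = 9.839 m/s².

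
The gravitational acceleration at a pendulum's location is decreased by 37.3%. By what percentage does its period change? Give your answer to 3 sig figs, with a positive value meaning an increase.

26.3%

T ∝ 1/√g, so T'/T = 1/√(0.6270) = 1.263.
Percentage change in T = (1.263 − 1) × 100% = 26.3%.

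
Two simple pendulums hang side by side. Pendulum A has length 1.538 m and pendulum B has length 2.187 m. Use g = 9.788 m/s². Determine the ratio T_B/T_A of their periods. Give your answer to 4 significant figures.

T ∝ √L, so T_B/T_A = √(L_B/L_A) = √(2.187/1.538) = 1.192.

1.192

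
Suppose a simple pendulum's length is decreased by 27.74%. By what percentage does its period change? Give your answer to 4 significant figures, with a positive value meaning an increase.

-14.99%

T ∝ √L, so T'/T = √(0.72260) = 0.85006.
Percentage change in T = (0.85006 − 1) × 100% = -14.99%.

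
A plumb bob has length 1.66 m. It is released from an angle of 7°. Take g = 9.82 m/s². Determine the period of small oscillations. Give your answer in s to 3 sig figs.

2.58 s

T = 2π√(L/g) = 2π√(1.66/9.82) = 2π × 0.4111 = 2.58 s.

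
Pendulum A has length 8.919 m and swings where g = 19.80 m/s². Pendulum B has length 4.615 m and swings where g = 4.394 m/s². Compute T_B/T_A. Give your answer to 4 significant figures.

T = 2π√(L/g), so T_B/T_A = √((L_B/g_B)/(L_A/g_A)) = √((4.615/4.394)/(8.919/19.80)) = 1.527.

1.527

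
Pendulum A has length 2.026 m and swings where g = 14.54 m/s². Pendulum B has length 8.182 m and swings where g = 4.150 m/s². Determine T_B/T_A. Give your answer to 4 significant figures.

T = 2π√(L/g), so T_B/T_A = √((L_B/g_B)/(L_A/g_A)) = √((8.182/4.150)/(2.026/14.54)) = 3.762.

3.762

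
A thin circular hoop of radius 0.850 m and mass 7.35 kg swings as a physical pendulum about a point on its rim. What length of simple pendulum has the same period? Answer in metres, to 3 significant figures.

The equivalent simple-pendulum length is L_eq = I/(md), where I is about the pivot and d = 0.8500 m.
I_cm = mR² = 5.310 kg·m², so I = I_cm + md² = 5.310 + 5.310 = 10.62 kg·m².
L_eq = 10.62/(7.35 × 0.8500) = 1.70 m.

1.70 m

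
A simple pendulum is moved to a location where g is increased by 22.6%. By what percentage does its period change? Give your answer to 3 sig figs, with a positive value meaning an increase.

-9.69%

T ∝ 1/√g, so T'/T = 1/√(1.226) = 0.9031.
Percentage change in T = (0.9031 − 1) × 100% = -9.69%.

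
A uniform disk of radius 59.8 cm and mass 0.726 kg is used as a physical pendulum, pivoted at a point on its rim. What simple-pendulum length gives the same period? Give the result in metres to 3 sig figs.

The equivalent simple-pendulum length is L_eq = I/(md), where I is about the pivot and d = 0.5980 m.
I_cm = ½mR² = 0.1298 kg·m², so I = I_cm + md² = 0.1298 + 0.2596 = 0.3894 kg·m².
L_eq = 0.3894/(0.726 × 0.5980) = 0.897 m.

0.897 m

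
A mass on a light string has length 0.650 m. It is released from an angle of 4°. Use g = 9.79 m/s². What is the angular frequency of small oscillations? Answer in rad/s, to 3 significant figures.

ω = √(g/L) = √(9.79/0.650) = 3.88 rad/s.

3.88 rad/s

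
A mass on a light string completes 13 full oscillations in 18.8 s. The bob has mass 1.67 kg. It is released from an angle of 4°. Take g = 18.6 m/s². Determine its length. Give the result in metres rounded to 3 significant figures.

0.985 m

T = 18.8/13 = 1.446 s.
From T = 2π√(L/g), L = gT²/(4π²) = 18.6 × 1.446²/(4π²) = 0.985 m.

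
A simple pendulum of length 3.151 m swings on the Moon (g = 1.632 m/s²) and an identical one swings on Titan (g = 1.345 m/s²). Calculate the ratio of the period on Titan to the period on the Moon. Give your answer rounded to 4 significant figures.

1.102

T ∝ 1/√g, so T₂/T₁ = √(g₁/g₂) = √(1.632/1.345) = 1.102.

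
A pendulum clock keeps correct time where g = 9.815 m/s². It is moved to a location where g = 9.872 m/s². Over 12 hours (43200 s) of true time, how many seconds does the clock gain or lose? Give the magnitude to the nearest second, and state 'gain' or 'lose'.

gain 125 s

The clock's period scales as T ∝ 1/√g, so T'/T = √(9.815/9.872) = 0.997109.
In 43200 s of true time the clock registers 43200/0.997109 = 43325.3 s, so it gains 125 s.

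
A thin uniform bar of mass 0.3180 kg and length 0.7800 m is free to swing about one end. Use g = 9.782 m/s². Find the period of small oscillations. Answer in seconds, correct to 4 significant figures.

1.449 s

For a physical pendulum T = 2π√(I/(mgd)), with d = 0.39000 m from pivot to centre of mass.
I_cm = mL²/12 = 0.3180 × 0.7800²/12 = 0.016123 kg·m²; I = I_cm + md² = 0.016123 + 0.3180 × 0.39000² = 0.064490 kg·m².
T = 2π√(0.064490/(0.3180 × 9.782 × 0.39000)) = 1.449 s.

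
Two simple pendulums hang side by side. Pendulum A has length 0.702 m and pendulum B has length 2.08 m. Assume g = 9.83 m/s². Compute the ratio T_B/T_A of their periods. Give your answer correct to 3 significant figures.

T ∝ √L, so T_B/T_A = √(L_B/L_A) = √(2.08/0.702) = 1.72.

1.72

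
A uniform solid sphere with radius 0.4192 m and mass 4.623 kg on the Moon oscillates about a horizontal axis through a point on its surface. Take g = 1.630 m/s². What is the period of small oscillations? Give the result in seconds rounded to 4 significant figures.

3.770 s

I_cm = (2/5)mr² = 0.32496 kg·m². The pivot is at distance d = 0.4192 m from the centre of mass.
By the parallel-axis theorem, I = I_cm + md² = 0.32496 + 0.81239 = 1.1374 kg·m².
T = 2π√(I/(mgd)) = 2π√(1.1374/(4.623 × 1.630 × 0.4192)) = 3.770 s.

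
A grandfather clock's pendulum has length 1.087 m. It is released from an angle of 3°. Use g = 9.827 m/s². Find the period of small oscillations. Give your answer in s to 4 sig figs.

T = 2π√(L/g) = 2π√(1.087/9.827) = 2π × 0.33259 = 2.090 s.

2.090 s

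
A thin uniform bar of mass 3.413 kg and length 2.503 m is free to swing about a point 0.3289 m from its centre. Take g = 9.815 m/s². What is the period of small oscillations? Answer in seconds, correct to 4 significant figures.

2.776 s

For a physical pendulum T = 2π√(I/(mgd)), with d = 0.32890 m from pivot to centre of mass.
I_cm = mL²/12 = 3.413 × 2.503²/12 = 1.7819 kg·m²; I = I_cm + md² = 1.7819 + 3.413 × 0.32890² = 2.1511 kg·m².
T = 2π√(2.1511/(3.413 × 9.815 × 0.32890)) = 2.776 s.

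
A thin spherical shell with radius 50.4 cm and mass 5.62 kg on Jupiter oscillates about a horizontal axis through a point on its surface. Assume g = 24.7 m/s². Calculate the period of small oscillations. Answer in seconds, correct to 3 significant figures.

1.16 s

I_cm = (2/3)mr² = 0.9517 kg·m². The pivot is at distance d = 0.504 m from the centre of mass.
By the parallel-axis theorem, I = I_cm + md² = 0.9517 + 1.428 = 2.379 kg·m².
T = 2π√(I/(mgd)) = 2π√(2.379/(5.62 × 24.7 × 0.504)) = 1.16 s.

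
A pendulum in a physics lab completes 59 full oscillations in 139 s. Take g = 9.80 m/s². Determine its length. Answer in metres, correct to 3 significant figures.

T = 139/59 = 2.356 s.
From T = 2π√(L/g), L = gT²/(4π²) = 9.80 × 2.356²/(4π²) = 1.38 m.

1.38 m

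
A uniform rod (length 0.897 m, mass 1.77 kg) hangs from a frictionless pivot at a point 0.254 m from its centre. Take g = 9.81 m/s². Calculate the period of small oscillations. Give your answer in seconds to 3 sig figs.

For a physical pendulum T = 2π√(I/(mgd)), with d = 0.2540 m from pivot to centre of mass.
I_cm = mL²/12 = 1.77 × 0.897²/12 = 0.1187 kg·m²; I = I_cm + md² = 0.1187 + 1.77 × 0.2540² = 0.2329 kg·m².
T = 2π√(0.2329/(1.77 × 9.81 × 0.2540)) = 1.44 s.

1.44 s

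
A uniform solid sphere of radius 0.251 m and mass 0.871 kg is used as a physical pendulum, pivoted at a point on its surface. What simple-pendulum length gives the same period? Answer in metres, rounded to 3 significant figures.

0.351 m

The equivalent simple-pendulum length is L_eq = I/(md), where I is about the pivot and d = 0.2510 m.
I_cm = (2/5)mR² = 0.02195 kg·m², so I = I_cm + md² = 0.02195 + 0.05487 = 0.07682 kg·m².
L_eq = 0.07682/(0.871 × 0.2510) = 0.351 m.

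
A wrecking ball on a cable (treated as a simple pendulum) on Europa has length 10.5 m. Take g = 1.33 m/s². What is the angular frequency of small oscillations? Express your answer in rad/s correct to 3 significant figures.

ω = √(g/L) = √(1.33/10.5) = 0.356 rad/s.

0.356 rad/s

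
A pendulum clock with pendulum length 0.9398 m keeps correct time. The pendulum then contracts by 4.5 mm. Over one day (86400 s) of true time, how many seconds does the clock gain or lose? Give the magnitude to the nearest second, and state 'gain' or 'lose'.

gain 208 s

T ∝ √L, so T'/T = √(0.93530/0.9398) = 0.997603.
In 86400 s of true time the clock registers 86400/0.997603 = 86607.6 s, so it gains 208 s.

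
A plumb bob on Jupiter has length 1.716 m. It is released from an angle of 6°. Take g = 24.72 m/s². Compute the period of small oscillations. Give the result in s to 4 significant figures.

1.655 s

T = 2π√(L/g) = 2π√(1.716/24.72) = 2π × 0.26347 = 1.655 s.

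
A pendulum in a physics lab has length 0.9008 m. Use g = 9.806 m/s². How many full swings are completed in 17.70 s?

T = 2π√(L/g) = 2π√(0.9008/9.806) = 1.9044 s.
Number of complete oscillations = ⌊17.70/1.9044⌋ = ⌊9.2945⌋ = 9.

9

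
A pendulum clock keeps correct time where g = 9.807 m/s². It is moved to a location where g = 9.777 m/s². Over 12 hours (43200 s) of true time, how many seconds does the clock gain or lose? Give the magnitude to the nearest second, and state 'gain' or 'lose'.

The clock's period scales as T ∝ 1/√g, so T'/T = √(9.807/9.777) = 1.00153.
In 43200 s of true time the clock registers 43200/1.00153 = 43133.9 s, so it loses 66 s.

lose 66 s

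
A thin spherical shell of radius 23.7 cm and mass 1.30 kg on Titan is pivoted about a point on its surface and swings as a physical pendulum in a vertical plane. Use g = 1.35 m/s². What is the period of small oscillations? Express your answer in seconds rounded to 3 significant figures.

3.40 s

I_cm = (2/3)mr² = 0.04868 kg·m². The pivot is at distance d = 0.237 m from the centre of mass.
By the parallel-axis theorem, I = I_cm + md² = 0.04868 + 0.07302 = 0.1217 kg·m².
T = 2π√(I/(mgd)) = 2π√(0.1217/(1.30 × 1.35 × 0.237)) = 3.40 s.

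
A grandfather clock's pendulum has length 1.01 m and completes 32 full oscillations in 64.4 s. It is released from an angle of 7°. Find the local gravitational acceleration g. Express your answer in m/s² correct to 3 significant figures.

9.84 m/s²

T = 64.4/32 = 2.013 s.
From T = 2π√(L/g), g = 4π²L/T² = 4π² × 1.01/2.013² = 9.84 m/s².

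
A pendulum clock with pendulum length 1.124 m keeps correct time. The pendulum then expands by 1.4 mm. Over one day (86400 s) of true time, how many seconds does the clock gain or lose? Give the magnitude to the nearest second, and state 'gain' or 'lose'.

lose 54 s

T ∝ √L, so T'/T = √(1.12540/1.124) = 1.00062.
In 86400 s of true time the clock registers 86400/1.00062 = 86346.2 s, so it loses 54 s.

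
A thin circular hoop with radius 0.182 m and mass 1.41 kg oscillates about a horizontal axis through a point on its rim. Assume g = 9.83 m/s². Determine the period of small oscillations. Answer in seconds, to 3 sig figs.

I_cm = mr² = 0.04670 kg·m². The pivot is at distance d = 0.182 m from the centre of mass.
By the parallel-axis theorem, I = I_cm + md² = 0.04670 + 0.04670 = 0.09341 kg·m².
T = 2π√(I/(mgd)) = 2π√(0.09341/(1.41 × 9.83 × 0.182)) = 1.21 s.

1.21 s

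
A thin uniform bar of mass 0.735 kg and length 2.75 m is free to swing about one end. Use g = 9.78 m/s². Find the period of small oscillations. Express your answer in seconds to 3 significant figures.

For a physical pendulum T = 2π√(I/(mgd)), with d = 1.375 m from pivot to centre of mass.
I_cm = mL²/12 = 0.735 × 2.75²/12 = 0.4632 kg·m²; I = I_cm + md² = 0.4632 + 0.735 × 1.375² = 1.853 kg·m².
T = 2π√(1.853/(0.735 × 9.78 × 1.375)) = 2.72 s.

2.72 s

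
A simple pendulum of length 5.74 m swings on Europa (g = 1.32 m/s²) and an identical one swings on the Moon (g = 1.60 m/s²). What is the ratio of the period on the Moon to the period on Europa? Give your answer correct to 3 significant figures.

T ∝ 1/√g, so T₂/T₁ = √(g₁/g₂) = √(1.32/1.60) = 0.908.

0.908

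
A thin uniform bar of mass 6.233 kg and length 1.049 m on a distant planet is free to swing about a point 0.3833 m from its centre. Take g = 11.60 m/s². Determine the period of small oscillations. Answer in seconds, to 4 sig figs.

For a physical pendulum T = 2π√(I/(mgd)), with d = 0.38330 m from pivot to centre of mass.
I_cm = mL²/12 = 6.233 × 1.049²/12 = 0.57157 kg·m²; I = I_cm + md² = 0.57157 + 6.233 × 0.38330² = 1.4873 kg·m².
T = 2π√(1.4873/(6.233 × 11.60 × 0.38330)) = 1.456 s.

1.456 s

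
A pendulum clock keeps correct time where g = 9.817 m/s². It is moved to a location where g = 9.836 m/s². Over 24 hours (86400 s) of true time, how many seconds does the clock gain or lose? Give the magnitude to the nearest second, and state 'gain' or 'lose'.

gain 84 s

The clock's period scales as T ∝ 1/√g, so T'/T = √(9.817/9.836) = 0.999034.
In 86400 s of true time the clock registers 86400/0.999034 = 86483.6 s, so it gains 84 s.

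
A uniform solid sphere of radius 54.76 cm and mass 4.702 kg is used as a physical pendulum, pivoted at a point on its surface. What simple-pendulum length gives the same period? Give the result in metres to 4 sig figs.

0.7666 m

The equivalent simple-pendulum length is L_eq = I/(md), where I is about the pivot and d = 0.54760 m.
I_cm = (2/5)mR² = 0.56399 kg·m², so I = I_cm + md² = 0.56399 + 1.4100 = 1.9740 kg·m².
L_eq = 1.9740/(4.702 × 0.54760) = 0.7666 m.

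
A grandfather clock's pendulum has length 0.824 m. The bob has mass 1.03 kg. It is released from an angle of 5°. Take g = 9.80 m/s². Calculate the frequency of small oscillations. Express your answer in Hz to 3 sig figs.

T = 2π√(L/g) = 2π√(0.824/9.80) = 1.822 s, so f = 1/T = 0.549 Hz.

0.549 Hz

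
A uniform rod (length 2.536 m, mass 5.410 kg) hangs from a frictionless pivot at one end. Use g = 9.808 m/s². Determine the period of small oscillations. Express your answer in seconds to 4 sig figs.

For a physical pendulum T = 2π√(I/(mgd)), with d = 1.2680 m from pivot to centre of mass.
I_cm = mL²/12 = 5.410 × 2.536²/12 = 2.8994 kg·m²; I = I_cm + md² = 2.8994 + 5.410 × 1.2680² = 11.598 kg·m².
T = 2π√(11.598/(5.410 × 9.808 × 1.2680)) = 2.609 s.

2.609 s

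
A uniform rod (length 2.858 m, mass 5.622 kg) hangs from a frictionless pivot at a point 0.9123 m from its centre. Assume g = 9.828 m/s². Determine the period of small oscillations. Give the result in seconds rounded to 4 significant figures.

2.581 s

For a physical pendulum T = 2π√(I/(mgd)), with d = 0.91230 m from pivot to centre of mass.
I_cm = mL²/12 = 5.622 × 2.858²/12 = 3.8268 kg·m²; I = I_cm + md² = 3.8268 + 5.622 × 0.91230² = 8.5059 kg·m².
T = 2π√(8.5059/(5.622 × 9.828 × 0.91230)) = 2.581 s.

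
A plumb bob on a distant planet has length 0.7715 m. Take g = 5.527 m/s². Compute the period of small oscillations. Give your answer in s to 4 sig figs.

2.347 s

T = 2π√(L/g) = 2π√(0.7715/5.527) = 2π × 0.37361 = 2.347 s.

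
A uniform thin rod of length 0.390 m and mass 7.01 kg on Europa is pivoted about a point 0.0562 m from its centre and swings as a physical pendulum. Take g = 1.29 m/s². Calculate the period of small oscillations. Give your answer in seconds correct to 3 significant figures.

2.94 s

For a physical pendulum T = 2π√(I/(mgd)), with d = 0.05620 m from pivot to centre of mass.
I_cm = mL²/12 = 7.01 × 0.390²/12 = 0.08885 kg·m²; I = I_cm + md² = 0.08885 + 7.01 × 0.05620² = 0.1110 kg·m².
T = 2π√(0.1110/(7.01 × 1.29 × 0.05620)) = 2.94 s.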